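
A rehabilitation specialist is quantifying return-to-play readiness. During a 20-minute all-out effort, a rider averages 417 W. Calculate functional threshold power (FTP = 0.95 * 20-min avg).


FTP = 0.95 * 417
= 396.15 W

396.15 W


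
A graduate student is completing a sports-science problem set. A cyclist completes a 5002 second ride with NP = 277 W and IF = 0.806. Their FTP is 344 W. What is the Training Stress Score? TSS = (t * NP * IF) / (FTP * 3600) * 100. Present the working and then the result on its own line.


t * NP * IF = 5002 * 277 * 0.806 = 1116756.524
FTP * 3600 = 1238400
TSS = (1116756.524 / 1238400) * 100 = 90.18

90.18 TSS


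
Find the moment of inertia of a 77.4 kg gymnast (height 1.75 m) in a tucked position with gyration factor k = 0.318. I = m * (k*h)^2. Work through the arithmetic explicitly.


Radius of gyration = 0.318 * 1.75 = 0.5565 m
I = 77.4 * 0.5565^2
= 77.4 * 0.309692
= 23.97 kg*m^2

23.97 kg*m^2


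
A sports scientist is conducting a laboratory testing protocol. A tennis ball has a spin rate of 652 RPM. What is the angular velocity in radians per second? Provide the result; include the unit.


Convert RPM to rad/s: multiply by 2*pi and divide by 60
omega = 652 * 2 * pi / 60
= 68.277 rad/s

68.277 rad/s


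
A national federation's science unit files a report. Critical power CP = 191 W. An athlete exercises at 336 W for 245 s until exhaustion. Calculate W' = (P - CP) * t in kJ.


P - CP = 336 - 191 = 145 W
W' = 145 * 245 = 35525 J
= 35525 / 1000 = 35.525 kJ

35.525 kJ


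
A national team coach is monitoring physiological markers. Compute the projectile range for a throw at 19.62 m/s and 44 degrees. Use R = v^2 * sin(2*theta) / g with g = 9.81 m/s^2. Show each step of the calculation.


Two times the angle = 88 degrees
sin(88) = 0.999391
R = 384.9444 * 0.999391 / 9.81 = 39.216 m

39.216 m


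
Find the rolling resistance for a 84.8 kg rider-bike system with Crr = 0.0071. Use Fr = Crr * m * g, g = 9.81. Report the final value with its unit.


m * g = 84.8 * 9.81 = 831.888 N
Fr = 0.0071 * 831.888 = 5.906 N

5.906 N


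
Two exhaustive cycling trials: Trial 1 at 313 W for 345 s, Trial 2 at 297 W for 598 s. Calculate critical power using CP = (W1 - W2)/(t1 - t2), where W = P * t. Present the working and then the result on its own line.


W1 = 313 * 345 = 107985 J
W2 = 297 * 598 = 177606 J
CP = (107985 - 177606) / (345 - 598)
= -69621 / -253
= 275.18 W

275.18 W


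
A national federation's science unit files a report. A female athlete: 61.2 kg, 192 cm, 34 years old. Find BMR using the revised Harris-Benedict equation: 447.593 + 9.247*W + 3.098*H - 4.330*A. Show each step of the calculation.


Intercept = 447.593
Weight contribution = 9.247 * 61.2 = 565.9164
Height contribution = 3.098 * 192 = 594.816
Age contribution = 4.33 * 34 = 147.22
BMR = 447.593 + 565.9164 + 594.816 - 147.22
= 1461.11 kcal/day

1461.11 kcal/day


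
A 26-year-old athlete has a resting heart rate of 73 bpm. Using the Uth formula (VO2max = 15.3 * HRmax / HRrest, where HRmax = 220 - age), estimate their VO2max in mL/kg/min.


HRmax = 220 - 26 = 194 bpm
Ratio = HRmax / HRrest = 194 / 73 = 2.6575
VO2max = 15.3 * 2.6575 = 40.66 mL/kg/min

40.66 mL/kg/min


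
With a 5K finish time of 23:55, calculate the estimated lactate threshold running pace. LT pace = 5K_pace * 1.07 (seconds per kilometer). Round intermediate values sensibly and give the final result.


Race duration = 1435 s for 5 km
Average pace = 1435 / 5 = 287.0 s/km
LT pace = 287.0 * 1.07
= 307.09 s/km

307.09 s/km


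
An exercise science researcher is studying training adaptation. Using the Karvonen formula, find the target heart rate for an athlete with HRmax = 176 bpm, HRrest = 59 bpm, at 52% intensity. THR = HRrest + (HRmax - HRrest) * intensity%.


HRR = 176 - 59 = 117
THR = 59 + 117 * 0.52
= 59 + 60.84
= 119.84 bpm

119.84 bpm


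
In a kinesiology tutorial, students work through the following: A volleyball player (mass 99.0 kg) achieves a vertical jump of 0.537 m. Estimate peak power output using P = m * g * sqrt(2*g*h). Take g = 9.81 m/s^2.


2 * g * h = 2 * 9.81 * 0.537 = 10.53594
sqrt(10.53594) = 3.245911 m/s
P = 99.0 * 9.81 * 3.245911 = 3152.4 W

3152.4 W


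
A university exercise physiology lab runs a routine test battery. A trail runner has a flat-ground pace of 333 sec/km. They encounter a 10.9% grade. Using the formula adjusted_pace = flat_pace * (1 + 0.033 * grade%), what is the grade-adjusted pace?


Grade factor = 1 + 0.033 * 10.9 = 1.3597
Adjusted = 333 * 1.3597 = 452.78 sec/km

452.78 s/km


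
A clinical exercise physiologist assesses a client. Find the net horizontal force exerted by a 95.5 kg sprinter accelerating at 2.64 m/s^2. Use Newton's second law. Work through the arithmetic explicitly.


Newton's second law: F = m * a
F = 95.5 * 2.64 = 252.12 N

252.12 N


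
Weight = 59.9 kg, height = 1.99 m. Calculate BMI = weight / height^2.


height^2 = 1.99^2 = 3.9601
BMI = 59.9 / 3.9601 = 15.13 kg/m^2

15.13 kg/m^2


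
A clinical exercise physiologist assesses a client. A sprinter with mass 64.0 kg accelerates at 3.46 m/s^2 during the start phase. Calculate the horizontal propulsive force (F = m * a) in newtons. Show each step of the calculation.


F = m * a
= 64.0 * 3.46
= 221.44 N

221.44 N


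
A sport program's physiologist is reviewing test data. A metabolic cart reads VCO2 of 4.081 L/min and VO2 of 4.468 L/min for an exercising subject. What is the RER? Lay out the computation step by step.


RER = VCO2 / VO2 = 4.081 / 4.468 = 0.9134

0.9134


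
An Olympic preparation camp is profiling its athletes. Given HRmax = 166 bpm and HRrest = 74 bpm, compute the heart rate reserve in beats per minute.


Heart rate reserve = maximum HR minus resting HR
HRR = 166 - 74 = 92 bpm

92 bpm


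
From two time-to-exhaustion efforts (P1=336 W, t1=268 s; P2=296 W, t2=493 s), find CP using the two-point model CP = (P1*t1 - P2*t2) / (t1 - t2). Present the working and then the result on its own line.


Work in trial 1 = 90048 J
Work in trial 2 = 145928 J
Delta work = -55880 J
Delta time = -225 s
CP = -55880 / -225 = 248.36 W

248.36 W


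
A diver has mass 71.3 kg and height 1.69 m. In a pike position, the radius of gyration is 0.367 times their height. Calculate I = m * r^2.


r = 0.367 * 1.69 = 0.62023 m
I = m * r^2 = 71.3 * 0.384685 = 27.428 kg*m^2

27.428 kg*m^2


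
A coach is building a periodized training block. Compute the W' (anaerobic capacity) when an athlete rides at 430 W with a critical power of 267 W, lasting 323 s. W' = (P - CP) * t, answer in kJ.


Above-CP power = 163 W
Duration = 323 s
W' = 163 * 323 = 52649 J
Convert: 52649 / 1000 = 52.649 kJ

52.649 kJ


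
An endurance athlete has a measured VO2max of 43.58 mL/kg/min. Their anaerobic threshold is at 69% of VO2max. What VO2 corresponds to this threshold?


Anaerobic threshold VO2 = VO2max * 69%
= 43.58 * 0.69
= 30.07 mL/kg/min

30.07 mL/kg/min


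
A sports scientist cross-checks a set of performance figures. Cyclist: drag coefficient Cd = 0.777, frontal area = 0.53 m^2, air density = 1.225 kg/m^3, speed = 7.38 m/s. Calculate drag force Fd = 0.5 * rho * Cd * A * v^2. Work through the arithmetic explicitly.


v^2 = 7.38^2 = 54.4644
Fd = 0.5 * 1.225 * 0.777 * 0.53 * 54.4644
= 13.738 N

13.738 N


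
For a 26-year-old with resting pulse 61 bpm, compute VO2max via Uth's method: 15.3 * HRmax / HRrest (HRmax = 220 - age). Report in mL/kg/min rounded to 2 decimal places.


Step 1: HRmax = 220 - 26 = 194 bpm
Step 2: Ratio = 194 / 61 = 3.1803
Step 3: VO2max = 15.3 * 3.1803 = 48.66 mL/kg/min

48.66 mL/kg/min


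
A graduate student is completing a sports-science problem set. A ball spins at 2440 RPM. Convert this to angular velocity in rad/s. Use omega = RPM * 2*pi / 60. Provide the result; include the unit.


omega = 2440 * 2 * pi / 60
= 2440 * 6.28318531 / 60
= 15330.972 / 60
= 255.516 rad/s

255.516 rad/s


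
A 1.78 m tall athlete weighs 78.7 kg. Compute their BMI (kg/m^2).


height^2 = 3.1684 m^2
BMI = 78.7 / 3.1684 = 24.84 kg/m^2

24.84 kg/m^2


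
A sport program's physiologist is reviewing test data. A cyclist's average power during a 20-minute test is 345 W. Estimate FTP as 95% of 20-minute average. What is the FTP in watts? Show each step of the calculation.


FTP = 20-min power * 0.95
= 345 * 0.95
= 327.75 W

327.75 W


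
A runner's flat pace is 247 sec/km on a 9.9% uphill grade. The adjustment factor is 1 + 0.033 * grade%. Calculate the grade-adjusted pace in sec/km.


Factor = 1 + 0.033 * 9.9 = 1.3267
Adjusted pace = 247 * 1.3267
= 327.69 sec/km

327.69 s/km


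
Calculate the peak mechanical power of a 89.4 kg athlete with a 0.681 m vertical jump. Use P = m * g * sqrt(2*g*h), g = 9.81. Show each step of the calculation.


First, sqrt(2gh) = sqrt(2 * 9.81 * 0.681)
= sqrt(13.36122) = 3.6553 m/s
Power = 89.4 * 9.81 * 3.6553 = 3205.75 W

3205.75 W


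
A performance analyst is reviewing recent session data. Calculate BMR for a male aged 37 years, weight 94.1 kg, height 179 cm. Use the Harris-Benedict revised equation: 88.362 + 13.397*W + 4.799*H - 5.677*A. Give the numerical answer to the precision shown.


Substituting values:
W term = 13.397 * 94.1 = 1260.6577
H term = 4.799 * 179 = 859.021
A term = 5.677 * 37 = 210.049
BMR = 1997.99 kcal/day

1997.99 kcal/day


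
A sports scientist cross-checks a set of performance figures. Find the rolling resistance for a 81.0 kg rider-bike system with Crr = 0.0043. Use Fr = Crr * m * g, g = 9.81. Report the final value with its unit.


m * g = 81.0 * 9.81 = 794.61 N
Fr = 0.0043 * 794.61 = 3.417 N

3.417 N


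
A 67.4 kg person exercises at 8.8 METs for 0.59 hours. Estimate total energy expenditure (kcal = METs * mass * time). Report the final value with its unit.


Energy = METs * mass(kg) * time(h)
= 8.8 * 67.4 * 0.59
= 349.94 kcal

349.94 kcal


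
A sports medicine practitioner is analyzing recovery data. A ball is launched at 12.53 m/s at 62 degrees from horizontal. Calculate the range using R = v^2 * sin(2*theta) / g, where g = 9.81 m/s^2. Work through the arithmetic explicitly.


sin(2 * 62) = sin(124) = 0.829038
v^2 = 12.53^2 = 157.0009
R = 157.0009 * 0.829038 / 9.81
= 13.268 m

13.268 m


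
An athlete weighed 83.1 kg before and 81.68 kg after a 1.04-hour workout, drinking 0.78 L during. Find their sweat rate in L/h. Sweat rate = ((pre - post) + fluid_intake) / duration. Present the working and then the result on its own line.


Body mass change = 1.42 kg
Total sweat loss = 1.42 + 0.78 = 2.2 L
Rate = 2.2 / 1.04 = 2.115 L/h

2.115 L/h


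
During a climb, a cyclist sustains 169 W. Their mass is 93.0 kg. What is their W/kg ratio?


Power-to-weight = 169 W / 93.0 kg
= 1.817 W/kg

1.817 W/kg


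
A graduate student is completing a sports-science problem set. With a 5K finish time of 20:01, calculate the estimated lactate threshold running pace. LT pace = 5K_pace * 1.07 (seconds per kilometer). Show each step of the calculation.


Race duration = 1201 s for 5 km
Average pace = 1201 / 5 = 240.2 s/km
LT pace = 240.2 * 1.07
= 257.01 s/km

257.01 s/km


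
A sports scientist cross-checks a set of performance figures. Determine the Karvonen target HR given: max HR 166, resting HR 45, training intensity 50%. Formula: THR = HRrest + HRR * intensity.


HRR = HRmax - HRrest = 166 - 45 = 121
THR = 45 + 121 * 0.5
= 105.5 bpm

105.5 bpm


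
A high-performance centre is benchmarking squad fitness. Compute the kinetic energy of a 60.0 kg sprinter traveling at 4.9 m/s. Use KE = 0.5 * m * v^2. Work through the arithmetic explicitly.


Velocity squared = 24.01
KE = 0.5 * 60.0 * 24.01 = 720.3 J

720.3 J


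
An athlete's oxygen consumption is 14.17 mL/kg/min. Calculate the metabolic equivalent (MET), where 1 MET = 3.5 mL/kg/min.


MET = VO2 / 3.5
= 14.17 / 3.5
= 4.05 METs

4.05 METs


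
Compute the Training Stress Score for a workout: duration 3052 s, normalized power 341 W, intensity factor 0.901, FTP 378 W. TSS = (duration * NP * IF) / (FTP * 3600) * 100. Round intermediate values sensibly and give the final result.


Product = 3052 * 341 * 0.901 = 937699.532
Base = 378 * 3600 = 1360800
TSS = 937699.532 / 1360800 * 100 = 68.91

68.91 TSS


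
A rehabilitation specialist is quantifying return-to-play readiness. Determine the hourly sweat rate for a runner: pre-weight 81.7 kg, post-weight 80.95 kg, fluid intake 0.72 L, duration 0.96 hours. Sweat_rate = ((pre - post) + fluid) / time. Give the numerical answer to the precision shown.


Mass lost = 81.7 - 80.95 = 0.75 kg
Add fluid consumed: 0.75 + 0.72 = 1.47 L total sweat
Sweat rate = 1.47 / 0.96 = 1.531 L/h

1.531 L/h


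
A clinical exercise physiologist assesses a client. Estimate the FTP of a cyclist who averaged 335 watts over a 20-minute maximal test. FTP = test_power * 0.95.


FTP = 335 * 0.95 = 318.25 W

318.25 W


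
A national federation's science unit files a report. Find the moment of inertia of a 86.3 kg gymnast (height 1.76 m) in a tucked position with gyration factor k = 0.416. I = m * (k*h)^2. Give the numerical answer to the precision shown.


Radius of gyration = 0.416 * 1.76 = 0.73216 m
I = 86.3 * 0.73216^2
= 86.3 * 0.536058
= 46.262 kg*m^2

46.262 kg*m^2


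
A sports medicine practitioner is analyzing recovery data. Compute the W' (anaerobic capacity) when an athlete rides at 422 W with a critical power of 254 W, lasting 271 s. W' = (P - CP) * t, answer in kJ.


Above-CP power = 168 W
Duration = 271 s
W' = 168 * 271 = 45528 J
Convert: 45528 / 1000 = 45.528 kJ

45.528 kJ


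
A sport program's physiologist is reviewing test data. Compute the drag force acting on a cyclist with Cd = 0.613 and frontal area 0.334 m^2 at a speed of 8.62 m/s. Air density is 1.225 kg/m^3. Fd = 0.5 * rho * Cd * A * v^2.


Step 1: v^2 = 74.3044
Step 2: Fd = 0.5 * 1.225 * 0.613 * 0.334 * 74.3044
= 9.318 N

9.318 N


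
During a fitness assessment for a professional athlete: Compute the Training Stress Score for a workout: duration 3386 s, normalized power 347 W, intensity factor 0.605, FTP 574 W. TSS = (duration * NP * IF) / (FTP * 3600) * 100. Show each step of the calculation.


Product = 3386 * 347 * 0.605 = 710839.91
Base = 574 * 3600 = 2066400
TSS = 710839.91 / 2066400 * 100 = 34.4

34.4 TSS


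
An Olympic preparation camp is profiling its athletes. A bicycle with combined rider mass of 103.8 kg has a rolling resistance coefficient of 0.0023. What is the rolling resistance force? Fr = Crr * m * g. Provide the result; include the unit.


Fr = 0.0023 * 103.8 * 9.81
= 0.23874 * 9.81
= 2.342 N

2.342 N


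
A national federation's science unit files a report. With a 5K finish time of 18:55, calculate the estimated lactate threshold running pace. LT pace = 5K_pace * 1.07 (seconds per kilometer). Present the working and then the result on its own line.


Race duration = 1135 s for 5 km
Average pace = 1135 / 5 = 227.0 s/km
LT pace = 227.0 * 1.07
= 242.89 s/km

242.89 s/km


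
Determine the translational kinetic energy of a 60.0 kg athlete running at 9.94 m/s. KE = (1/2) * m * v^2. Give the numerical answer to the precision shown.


KE = 0.5 * m * v^2
= 0.5 * 60.0 * 9.94^2
= 0.5 * 60.0 * 98.8036
= 2964.11 J

2964.11 J


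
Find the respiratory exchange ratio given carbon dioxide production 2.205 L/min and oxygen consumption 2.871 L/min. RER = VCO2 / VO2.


VCO2 = 2.205 L/min
VO2 = 2.871 L/min
RER = 2.205 / 2.871 = 0.768

0.768


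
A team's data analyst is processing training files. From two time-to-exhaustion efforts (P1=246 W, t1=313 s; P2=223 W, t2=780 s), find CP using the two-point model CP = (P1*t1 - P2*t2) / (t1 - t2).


Work in trial 1 = 76998 J
Work in trial 2 = 173940 J
Delta work = -96942 J
Delta time = -467 s
CP = -96942 / -467 = 207.58 W

207.58 W


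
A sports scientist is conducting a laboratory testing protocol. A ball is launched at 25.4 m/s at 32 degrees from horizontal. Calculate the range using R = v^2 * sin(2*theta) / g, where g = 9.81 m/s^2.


sin(2 * 32) = sin(64) = 0.898794
v^2 = 25.4^2 = 645.16
R = 645.16 * 0.898794 / 9.81
= 59.11 m

59.11 m


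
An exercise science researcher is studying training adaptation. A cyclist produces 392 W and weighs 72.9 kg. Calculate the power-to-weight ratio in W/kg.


P/W = power / mass
= 392 / 72.9
= 5.377 W/kg

5.377 W/kg


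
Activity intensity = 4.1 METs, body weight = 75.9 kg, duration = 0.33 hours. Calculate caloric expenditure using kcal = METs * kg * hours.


kcal = 4.1 * 75.9 * 0.33
= 311.19 * 0.33
= 102.69 kcal

102.69 kcal


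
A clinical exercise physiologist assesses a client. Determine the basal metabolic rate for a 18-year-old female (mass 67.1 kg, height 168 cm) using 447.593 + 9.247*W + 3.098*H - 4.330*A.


BMR = 447.593 + 9.247*67.1 + 3.098*168 - 4.330*18
= 1510.59 kcal/day

1510.59 kcal/day


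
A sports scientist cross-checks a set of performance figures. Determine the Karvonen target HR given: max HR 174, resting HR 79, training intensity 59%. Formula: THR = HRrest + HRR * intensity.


HRR = HRmax - HRrest = 174 - 79 = 95
THR = 79 + 95 * 0.59
= 135.05 bpm

135.05 bpm


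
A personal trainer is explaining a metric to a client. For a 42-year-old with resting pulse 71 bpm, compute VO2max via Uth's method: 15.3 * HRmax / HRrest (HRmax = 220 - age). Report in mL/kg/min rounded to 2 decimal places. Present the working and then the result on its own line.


Step 1: HRmax = 220 - 42 = 178 bpm
Step 2: Ratio = 178 / 71 = 2.507
Step 3: VO2max = 15.3 * 2.507 = 38.36 mL/kg/min

38.36 mL/kg/min


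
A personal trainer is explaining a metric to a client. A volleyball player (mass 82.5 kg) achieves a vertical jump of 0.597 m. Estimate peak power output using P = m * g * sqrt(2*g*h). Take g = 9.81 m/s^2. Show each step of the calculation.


2 * g * h = 2 * 9.81 * 0.597 = 11.71314
sqrt(11.71314) = 3.422446 m/s
P = 82.5 * 9.81 * 3.422446 = 2769.87 W

2769.87 W


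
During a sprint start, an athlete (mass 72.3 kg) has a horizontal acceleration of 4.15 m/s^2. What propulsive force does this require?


Propulsive force = mass * acceleration
= 72.3 kg * 4.15 m/s^2
= 300.05 N

300.05 N


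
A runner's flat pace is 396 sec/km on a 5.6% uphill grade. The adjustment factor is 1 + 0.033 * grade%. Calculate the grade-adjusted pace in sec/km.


Factor = 1 + 0.033 * 5.6 = 1.1848
Adjusted pace = 396 * 1.1848
= 469.18 sec/km

469.18 s/km


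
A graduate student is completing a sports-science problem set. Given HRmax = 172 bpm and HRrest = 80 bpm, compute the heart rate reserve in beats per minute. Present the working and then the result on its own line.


Heart rate reserve = maximum HR minus resting HR
HRR = 172 - 80 = 92 bpm

92 bpm


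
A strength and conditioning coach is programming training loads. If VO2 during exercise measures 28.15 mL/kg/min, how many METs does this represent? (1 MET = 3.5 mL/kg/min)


METs = VO2 / 3.5 = 28.15 / 3.5 = 8.04

8.04 METs


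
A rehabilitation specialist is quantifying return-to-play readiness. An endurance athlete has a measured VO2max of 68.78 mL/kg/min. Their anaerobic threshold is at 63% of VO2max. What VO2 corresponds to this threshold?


Anaerobic threshold VO2 = VO2max * 63%
= 68.78 * 0.63
= 43.33 mL/kg/min

43.33 mL/kg/min


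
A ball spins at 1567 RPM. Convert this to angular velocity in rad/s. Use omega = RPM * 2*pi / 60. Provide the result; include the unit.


omega = 1567 * 2 * pi / 60
= 1567 * 6.28318531 / 60
= 9845.751 / 60
= 164.096 rad/s

164.096 rad/s


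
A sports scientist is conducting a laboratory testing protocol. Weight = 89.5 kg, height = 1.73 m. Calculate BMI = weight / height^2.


height^2 = 1.73^2 = 2.9929
BMI = 89.5 / 2.9929 = 29.9 kg/m^2

29.9 kg/m^2


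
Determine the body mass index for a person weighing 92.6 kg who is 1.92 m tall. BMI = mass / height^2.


BMI = mass / height^2
= 92.6 / 1.92^2
= 92.6 / 3.6864
= 25.12 kg/m^2

25.12 kg/m^2


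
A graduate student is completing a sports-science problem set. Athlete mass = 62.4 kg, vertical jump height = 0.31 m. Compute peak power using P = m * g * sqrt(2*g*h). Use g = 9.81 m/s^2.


sqrt(2 * 9.81 * 0.31) = sqrt(6.0822) = 2.466212 m/s
P = 62.4 * 9.81 * 2.466212
= 1509.68 W

1509.68 W


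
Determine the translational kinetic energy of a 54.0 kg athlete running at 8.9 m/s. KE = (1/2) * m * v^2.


KE = 0.5 * m * v^2
= 0.5 * 54.0 * 8.9^2
= 0.5 * 54.0 * 79.21
= 2138.67 J

2138.67 J


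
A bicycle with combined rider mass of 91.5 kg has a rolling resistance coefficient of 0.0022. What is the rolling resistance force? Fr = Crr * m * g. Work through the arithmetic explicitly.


Fr = 0.0022 * 91.5 * 9.81
= 0.2013 * 9.81
= 1.975 N

1.975 N


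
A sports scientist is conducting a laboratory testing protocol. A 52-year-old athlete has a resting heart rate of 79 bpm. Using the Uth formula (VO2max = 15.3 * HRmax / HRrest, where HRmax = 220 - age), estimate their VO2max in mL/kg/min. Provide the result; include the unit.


HRmax = 220 - 52 = 168 bpm
Ratio = HRmax / HRrest = 168 / 79 = 2.1266
VO2max = 15.3 * 2.1266 = 32.54 mL/kg/min

32.54 mL/kg/min


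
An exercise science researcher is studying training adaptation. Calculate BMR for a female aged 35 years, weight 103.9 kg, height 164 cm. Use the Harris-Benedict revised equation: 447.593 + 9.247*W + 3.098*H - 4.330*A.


Substituting values:
W term = 9.247 * 103.9 = 960.7633
H term = 3.098 * 164 = 508.072
A term = 4.330 * 35 = 151.55
BMR = 1764.88 kcal/day

1764.88 kcal/day


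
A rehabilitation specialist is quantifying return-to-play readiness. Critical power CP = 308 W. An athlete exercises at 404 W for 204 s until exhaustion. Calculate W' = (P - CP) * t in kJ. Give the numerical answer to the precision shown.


P - CP = 404 - 308 = 96 W
W' = 96 * 204 = 19584 J
= 19584 / 1000 = 19.584 kJ

19.584 kJ


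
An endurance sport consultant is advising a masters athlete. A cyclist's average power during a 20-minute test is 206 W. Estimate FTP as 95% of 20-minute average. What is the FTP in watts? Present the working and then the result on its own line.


FTP = 20-min power * 0.95
= 206 * 0.95
= 195.7 W

195.7 W


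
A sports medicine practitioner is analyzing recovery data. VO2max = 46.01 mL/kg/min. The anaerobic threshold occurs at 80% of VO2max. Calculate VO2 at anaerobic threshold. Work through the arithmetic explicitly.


AT fraction = 80 / 100 = 0.8
AT VO2 = 46.01 * 0.8
= 36.81 mL/kg/min

36.81 mL/kg/min


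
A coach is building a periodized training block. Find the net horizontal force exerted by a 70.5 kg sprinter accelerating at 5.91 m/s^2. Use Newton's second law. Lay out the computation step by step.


Newton's second law: F = m * a
F = 70.5 * 5.91 = 416.66 N

416.66 N


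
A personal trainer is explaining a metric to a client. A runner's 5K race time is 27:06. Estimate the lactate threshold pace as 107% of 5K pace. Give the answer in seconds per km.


Total race time = 27*60 + 6 = 1626 seconds
5K pace = 1626 / 5 = 325.2 sec/km
LT pace = 325.2 * 1.07 = 347.96 sec/km

347.96 s/km


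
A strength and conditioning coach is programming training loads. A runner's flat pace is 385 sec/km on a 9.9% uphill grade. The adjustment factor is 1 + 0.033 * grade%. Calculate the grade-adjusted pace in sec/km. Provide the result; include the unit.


Factor = 1 + 0.033 * 9.9 = 1.3267
Adjusted pace = 385 * 1.3267
= 510.78 sec/km

510.78 s/km


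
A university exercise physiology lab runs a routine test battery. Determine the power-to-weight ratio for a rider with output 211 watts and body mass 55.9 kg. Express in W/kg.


P/W = 211 / 55.9 = 3.775 W/kg

3.775 W/kg


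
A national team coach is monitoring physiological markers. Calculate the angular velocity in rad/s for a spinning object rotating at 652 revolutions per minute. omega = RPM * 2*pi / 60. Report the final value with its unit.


omega = RPM * 2*pi / 60
= 652 * 6.28318531 / 60
= 68.277 rad/s

68.277 rad/s


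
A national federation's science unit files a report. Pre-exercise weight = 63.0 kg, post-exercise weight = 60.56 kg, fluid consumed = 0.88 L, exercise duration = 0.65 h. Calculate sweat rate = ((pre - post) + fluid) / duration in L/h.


Weight loss = 63.0 - 60.56 = 2.44 kg (approx L)
Total sweat = 2.44 + 0.88 = 3.32 L
Sweat rate = 3.32 / 0.65 = 5.108 L/h

5.108 L/h


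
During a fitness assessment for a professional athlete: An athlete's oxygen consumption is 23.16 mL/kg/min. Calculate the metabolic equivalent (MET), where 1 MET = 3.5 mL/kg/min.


MET = VO2 / 3.5
= 23.16 / 3.5
= 6.62 METs

6.62 METs


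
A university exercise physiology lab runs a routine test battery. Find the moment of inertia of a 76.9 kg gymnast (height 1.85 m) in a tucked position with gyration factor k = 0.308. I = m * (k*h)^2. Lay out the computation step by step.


Radius of gyration = 0.308 * 1.85 = 0.5698 m
I = 76.9 * 0.5698^2
= 76.9 * 0.324672
= 24.967 kg*m^2

24.967 kg*m^2


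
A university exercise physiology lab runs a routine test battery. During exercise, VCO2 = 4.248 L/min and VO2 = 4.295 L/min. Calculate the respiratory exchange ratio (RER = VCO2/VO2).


RER = VCO2 / VO2
= 4.248 / 4.295
= 0.9891

0.9891


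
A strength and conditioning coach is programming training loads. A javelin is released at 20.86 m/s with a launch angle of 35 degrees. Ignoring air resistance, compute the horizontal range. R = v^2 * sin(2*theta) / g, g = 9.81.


Launch speed squared = 435.1396
sin(2 * 35 deg) = 0.939693
Range = 435.1396 * 0.939693 / 9.81
= 41.682 m

41.682 m


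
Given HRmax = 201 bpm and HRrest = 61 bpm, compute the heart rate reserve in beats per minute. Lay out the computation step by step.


Heart rate reserve = maximum HR minus resting HR
HRR = 201 - 61 = 140 bpm

140 bpm


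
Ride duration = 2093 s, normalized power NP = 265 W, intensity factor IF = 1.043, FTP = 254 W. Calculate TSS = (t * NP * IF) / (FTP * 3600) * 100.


Numerator = 2093 * 265 * 1.043 = 578494.735
Denominator = 254 * 3600 = 914400
TSS = 578494.735 / 914400 * 100
= 63.26

63.26 TSS


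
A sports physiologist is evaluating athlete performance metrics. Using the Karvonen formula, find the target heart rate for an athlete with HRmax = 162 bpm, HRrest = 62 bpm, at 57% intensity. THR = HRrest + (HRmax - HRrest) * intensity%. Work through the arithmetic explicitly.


HRR = 162 - 62 = 100
THR = 62 + 100 * 0.57
= 62 + 57.0
= 119.0 bpm

119.0 bpm


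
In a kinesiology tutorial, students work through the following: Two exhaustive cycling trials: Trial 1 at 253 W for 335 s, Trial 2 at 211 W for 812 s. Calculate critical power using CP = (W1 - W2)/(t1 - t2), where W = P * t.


W1 = 253 * 335 = 84755 J
W2 = 211 * 812 = 171332 J
CP = (84755 - 171332) / (335 - 812)
= -86577 / -477
= 181.5 W

181.5 W


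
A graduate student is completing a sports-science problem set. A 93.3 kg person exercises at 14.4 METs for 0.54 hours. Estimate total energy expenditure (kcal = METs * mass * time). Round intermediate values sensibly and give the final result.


Energy = METs * mass(kg) * time(h)
= 14.4 * 93.3 * 0.54
= 725.5 kcal

725.5 kcal


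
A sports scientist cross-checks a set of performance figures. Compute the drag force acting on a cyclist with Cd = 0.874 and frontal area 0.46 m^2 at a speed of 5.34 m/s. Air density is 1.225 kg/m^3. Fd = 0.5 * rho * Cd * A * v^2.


Step 1: v^2 = 28.5156
Step 2: Fd = 0.5 * 1.225 * 0.874 * 0.46 * 28.5156
= 7.022 N

7.022 N


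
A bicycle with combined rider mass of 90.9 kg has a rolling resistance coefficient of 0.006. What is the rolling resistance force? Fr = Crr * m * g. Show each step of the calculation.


Fr = 0.006 * 90.9 * 9.81
= 0.5454 * 9.81
= 5.35 N

5.35 N


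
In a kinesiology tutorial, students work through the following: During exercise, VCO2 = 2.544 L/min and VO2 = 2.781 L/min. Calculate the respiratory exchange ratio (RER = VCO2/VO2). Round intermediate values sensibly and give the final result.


RER = VCO2 / VO2
= 2.544 / 2.781
= 0.9148

0.9148


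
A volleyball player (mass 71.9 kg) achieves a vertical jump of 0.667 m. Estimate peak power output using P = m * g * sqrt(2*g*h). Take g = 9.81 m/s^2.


2 * g * h = 2 * 9.81 * 0.667 = 13.08654
sqrt(13.08654) = 3.617532 m/s
P = 71.9 * 9.81 * 3.617532 = 2551.59 W

2551.59 W


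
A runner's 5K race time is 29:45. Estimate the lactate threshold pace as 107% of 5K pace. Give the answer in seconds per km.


Total race time = 29*60 + 45 = 1785 seconds
5K pace = 1785 / 5 = 357.0 sec/km
LT pace = 357.0 * 1.07 = 381.99 sec/km

381.99 s/km


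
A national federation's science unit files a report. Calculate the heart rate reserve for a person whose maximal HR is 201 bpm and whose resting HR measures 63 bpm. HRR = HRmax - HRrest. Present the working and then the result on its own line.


HRmax = 201 bpm
HRrest = 63 bpm
HRR = 201 - 63 = 138 bpm

138 bpm


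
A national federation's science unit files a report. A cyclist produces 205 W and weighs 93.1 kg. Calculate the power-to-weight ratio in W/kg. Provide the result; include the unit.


P/W = power / mass
= 205 / 93.1
= 2.202 W/kg

2.202 W/kg


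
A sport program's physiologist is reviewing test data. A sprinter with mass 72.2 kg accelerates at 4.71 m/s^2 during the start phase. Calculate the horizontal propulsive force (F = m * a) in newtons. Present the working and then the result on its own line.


F = m * a
= 72.2 * 4.71
= 340.06 N

340.06 N


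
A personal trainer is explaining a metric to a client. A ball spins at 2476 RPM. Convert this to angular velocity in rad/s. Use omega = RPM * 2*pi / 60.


omega = 2476 * 2 * pi / 60
= 2476 * 6.28318531 / 60
= 15557.167 / 60
= 259.286 rad/s

259.286 rad/s


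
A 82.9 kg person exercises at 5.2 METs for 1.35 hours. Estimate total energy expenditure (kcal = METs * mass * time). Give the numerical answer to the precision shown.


Energy = METs * mass(kg) * time(h)
= 5.2 * 82.9 * 1.35
= 581.96 kcal

581.96 kcal


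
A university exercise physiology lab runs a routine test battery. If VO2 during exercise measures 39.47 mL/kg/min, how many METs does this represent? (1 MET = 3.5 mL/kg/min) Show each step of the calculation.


METs = VO2 / 3.5 = 39.47 / 3.5 = 11.28

11.28 METs


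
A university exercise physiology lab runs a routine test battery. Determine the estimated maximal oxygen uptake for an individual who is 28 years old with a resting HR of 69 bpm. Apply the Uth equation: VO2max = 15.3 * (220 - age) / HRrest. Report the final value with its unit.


HRmax = 220 - 28 = 192
VO2max = 15.3 * (192 / 69)
= 15.3 * 2.7826
= 42.57 mL/kg/min

42.57 mL/kg/min


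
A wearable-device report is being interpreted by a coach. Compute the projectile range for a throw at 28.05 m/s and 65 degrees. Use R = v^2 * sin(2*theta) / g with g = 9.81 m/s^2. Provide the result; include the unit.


Two times the angle = 130 degrees
sin(130) = 0.766044
R = 786.8025 * 0.766044 / 9.81 = 61.44 m

61.44 m


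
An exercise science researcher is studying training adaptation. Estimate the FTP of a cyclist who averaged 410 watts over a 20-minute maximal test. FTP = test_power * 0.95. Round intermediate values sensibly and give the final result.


FTP = 410 * 0.95 = 389.5 W

389.5 W


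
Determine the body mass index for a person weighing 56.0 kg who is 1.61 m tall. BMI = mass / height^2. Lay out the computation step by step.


BMI = mass / height^2
= 56.0 / 1.61^2
= 56.0 / 2.5921
= 21.6 kg/m^2

21.6 kg/m^2


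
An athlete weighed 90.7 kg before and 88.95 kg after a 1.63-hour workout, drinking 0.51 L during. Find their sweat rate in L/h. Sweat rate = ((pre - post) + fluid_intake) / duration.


Body mass change = 1.75 kg
Total sweat loss = 1.75 + 0.51 = 2.26 L
Rate = 2.26 / 1.63 = 1.387 L/h

1.387 L/h


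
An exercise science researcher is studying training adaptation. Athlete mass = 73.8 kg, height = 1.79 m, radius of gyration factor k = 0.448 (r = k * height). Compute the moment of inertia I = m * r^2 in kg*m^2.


r = k * height = 0.448 * 1.79 = 0.80192 m
r^2 = 0.80192^2 = 0.643076
I = 73.8 * 0.643076 = 47.459 kg*m^2

47.459 kg*m^2


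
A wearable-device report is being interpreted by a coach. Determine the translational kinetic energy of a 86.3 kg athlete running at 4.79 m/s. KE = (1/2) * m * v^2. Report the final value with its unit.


KE = 0.5 * m * v^2
= 0.5 * 86.3 * 4.79^2
= 0.5 * 86.3 * 22.9441
= 990.04 J

990.04 J


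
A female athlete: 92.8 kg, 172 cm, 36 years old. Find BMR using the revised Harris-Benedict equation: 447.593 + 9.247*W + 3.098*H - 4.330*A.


Intercept = 447.593
Weight contribution = 9.247 * 92.8 = 858.1216
Height contribution = 3.098 * 172 = 532.856
Age contribution = 4.33 * 36 = 155.88
BMR = 447.593 + 858.1216 + 532.856 - 155.88
= 1682.69 kcal/day

1682.69 kcal/day


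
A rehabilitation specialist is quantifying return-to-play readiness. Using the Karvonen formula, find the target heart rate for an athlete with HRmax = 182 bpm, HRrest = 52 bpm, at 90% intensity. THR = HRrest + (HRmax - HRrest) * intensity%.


HRR = 182 - 52 = 130
THR = 52 + 130 * 0.9
= 52 + 117.0
= 169.0 bpm

169.0 bpm


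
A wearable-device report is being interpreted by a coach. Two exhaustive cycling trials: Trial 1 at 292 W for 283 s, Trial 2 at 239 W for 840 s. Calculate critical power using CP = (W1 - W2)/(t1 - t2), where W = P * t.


W1 = 292 * 283 = 82636 J
W2 = 239 * 840 = 200760 J
CP = (82636 - 200760) / (283 - 840)
= -118124 / -557
= 212.07 W

212.07 W


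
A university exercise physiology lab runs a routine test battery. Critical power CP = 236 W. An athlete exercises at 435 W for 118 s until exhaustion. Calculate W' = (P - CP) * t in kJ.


P - CP = 435 - 236 = 199 W
W' = 199 * 118 = 23482 J
= 23482 / 1000 = 23.482 kJ

23.482 kJ


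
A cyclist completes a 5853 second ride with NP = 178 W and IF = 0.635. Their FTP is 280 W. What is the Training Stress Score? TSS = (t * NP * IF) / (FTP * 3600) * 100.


t * NP * IF = 5853 * 178 * 0.635 = 661564.59
FTP * 3600 = 1008000
TSS = (661564.59 / 1008000) * 100 = 65.63

65.63 TSS


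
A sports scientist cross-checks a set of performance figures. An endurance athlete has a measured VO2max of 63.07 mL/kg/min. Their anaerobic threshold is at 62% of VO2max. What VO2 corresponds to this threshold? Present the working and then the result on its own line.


Anaerobic threshold VO2 = VO2max * 62%
= 63.07 * 0.62
= 39.1 mL/kg/min

39.1 mL/kg/min


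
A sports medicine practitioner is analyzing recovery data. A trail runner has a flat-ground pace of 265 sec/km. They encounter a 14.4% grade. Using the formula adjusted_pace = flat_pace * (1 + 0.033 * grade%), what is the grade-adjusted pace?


Grade factor = 1 + 0.033 * 14.4 = 1.4752
Adjusted = 265 * 1.4752 = 390.93 sec/km

390.93 s/km


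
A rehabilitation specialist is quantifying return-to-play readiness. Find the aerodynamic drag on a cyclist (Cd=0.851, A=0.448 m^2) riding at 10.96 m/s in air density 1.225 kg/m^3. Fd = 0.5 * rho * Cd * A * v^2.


Fd = 0.5 * 1.225 * 0.851 * 0.448 * 10.96^2
= 0.5 * 1.225 * 0.851 * 0.448 * 120.1216
= 28.05 N

28.05 N


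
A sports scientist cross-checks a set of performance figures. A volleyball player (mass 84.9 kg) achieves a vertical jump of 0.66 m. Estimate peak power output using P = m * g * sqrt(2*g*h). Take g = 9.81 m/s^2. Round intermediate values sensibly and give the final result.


2 * g * h = 2 * 9.81 * 0.66 = 12.9492
sqrt(12.9492) = 3.5985 m/s
P = 84.9 * 9.81 * 3.5985 = 2997.08 W

2997.08 W


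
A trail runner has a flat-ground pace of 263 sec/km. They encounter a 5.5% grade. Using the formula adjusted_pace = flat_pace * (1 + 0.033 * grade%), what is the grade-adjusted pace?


Grade factor = 1 + 0.033 * 5.5 = 1.1815
Adjusted = 263 * 1.1815 = 310.73 sec/km

310.73 s/km


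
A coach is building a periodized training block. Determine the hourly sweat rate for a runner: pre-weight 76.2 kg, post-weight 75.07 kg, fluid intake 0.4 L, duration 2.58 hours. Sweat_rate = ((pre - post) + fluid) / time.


Mass lost = 76.2 - 75.07 = 1.13 kg
Add fluid consumed: 1.13 + 0.4 = 1.53 L total sweat
Sweat rate = 1.53 / 2.58 = 0.593 L/h

0.593 L/h


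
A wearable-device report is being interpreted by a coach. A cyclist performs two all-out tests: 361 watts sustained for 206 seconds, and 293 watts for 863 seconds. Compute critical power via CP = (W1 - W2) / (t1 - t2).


W1 = P1 * t1 = 361 * 206 = 74366 J
W2 = P2 * t2 = 293 * 863 = 252859 J
CP = (74366 - 252859) / (206 - 863)
= 271.68 W

271.68 W


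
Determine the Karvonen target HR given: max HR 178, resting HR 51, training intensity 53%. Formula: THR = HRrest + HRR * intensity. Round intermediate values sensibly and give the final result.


HRR = HRmax - HRrest = 178 - 51 = 127
THR = 51 + 127 * 0.53
= 118.31 bpm

118.31 bpm


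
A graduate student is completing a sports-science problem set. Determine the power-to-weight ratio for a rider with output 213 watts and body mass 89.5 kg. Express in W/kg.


P/W = 213 / 89.5 = 2.38 W/kg

2.38 W/kg


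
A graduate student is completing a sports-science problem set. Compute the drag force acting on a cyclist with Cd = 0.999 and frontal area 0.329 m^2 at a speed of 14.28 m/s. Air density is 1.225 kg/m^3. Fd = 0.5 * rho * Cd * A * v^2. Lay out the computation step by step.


Step 1: v^2 = 203.9184
Step 2: Fd = 0.5 * 1.225 * 0.999 * 0.329 * 203.9184
= 41.051 N

41.051 N


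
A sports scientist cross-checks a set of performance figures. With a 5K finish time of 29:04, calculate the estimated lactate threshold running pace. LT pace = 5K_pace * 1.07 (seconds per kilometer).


Race duration = 1744 s for 5 km
Average pace = 1744 / 5 = 348.8 s/km
LT pace = 348.8 * 1.07
= 373.22 s/km

373.22 s/km


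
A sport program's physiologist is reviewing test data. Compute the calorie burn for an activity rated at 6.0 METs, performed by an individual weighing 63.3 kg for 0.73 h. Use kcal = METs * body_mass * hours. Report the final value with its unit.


Product of METs and mass = 6.0 * 63.3 = 379.8
Total kcal = 379.8 * 0.73 = 277.25 kcal

277.25 kcal


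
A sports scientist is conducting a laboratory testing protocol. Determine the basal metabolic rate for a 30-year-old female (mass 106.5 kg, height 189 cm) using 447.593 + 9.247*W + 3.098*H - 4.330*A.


BMR = 447.593 + 9.247*106.5 + 3.098*189 - 4.330*30
= 1888.02 kcal/day

1888.02 kcal/day


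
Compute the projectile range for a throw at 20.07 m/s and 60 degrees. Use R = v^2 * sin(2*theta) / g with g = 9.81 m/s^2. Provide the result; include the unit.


Two times the angle = 120 degrees
sin(120) = 0.866025
R = 402.8049 * 0.866025 / 9.81 = 35.56 m

35.56 m


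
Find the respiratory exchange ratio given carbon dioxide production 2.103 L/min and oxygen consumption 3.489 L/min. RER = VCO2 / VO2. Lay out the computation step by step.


VCO2 = 2.103 L/min
VO2 = 3.489 L/min
RER = 2.103 / 3.489 = 0.6028

0.6028


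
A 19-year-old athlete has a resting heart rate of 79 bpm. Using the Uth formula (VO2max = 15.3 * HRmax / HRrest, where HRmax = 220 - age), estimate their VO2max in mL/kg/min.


HRmax = 220 - 19 = 201 bpm
Ratio = HRmax / HRrest = 201 / 79 = 2.5443
VO2max = 15.3 * 2.5443 = 38.93 mL/kg/min

38.93 mL/kg/min


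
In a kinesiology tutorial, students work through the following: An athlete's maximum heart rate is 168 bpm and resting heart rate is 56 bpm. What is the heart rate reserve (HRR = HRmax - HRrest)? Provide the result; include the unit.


HRR = HRmax - HRrest
= 168 - 56
= 112 bpm

112 bpm


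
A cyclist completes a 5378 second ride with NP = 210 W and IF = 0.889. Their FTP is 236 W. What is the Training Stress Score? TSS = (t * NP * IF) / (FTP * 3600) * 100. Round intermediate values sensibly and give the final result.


t * NP * IF = 5378 * 210 * 0.889 = 1004018.82
FTP * 3600 = 849600
TSS = (1004018.82 / 849600) * 100 = 118.18

118.18 TSS
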